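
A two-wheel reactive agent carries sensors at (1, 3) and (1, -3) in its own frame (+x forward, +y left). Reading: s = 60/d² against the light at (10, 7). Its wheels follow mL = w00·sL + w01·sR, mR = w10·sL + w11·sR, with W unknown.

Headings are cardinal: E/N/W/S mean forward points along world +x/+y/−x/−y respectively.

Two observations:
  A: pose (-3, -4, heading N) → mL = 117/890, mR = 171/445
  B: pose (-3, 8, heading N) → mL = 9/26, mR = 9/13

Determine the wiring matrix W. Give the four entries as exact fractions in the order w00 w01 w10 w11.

-1 1 1/2 1

obs A: pose=(-3,-4,N) → sL=15/89, sR=3/10, mL=117/890, mR=171/445
obs B: pose=(-3,8,N) → sL=3/13, sR=15/26, mL=9/26, mR=9/13
sensor matrix S = [[15/89, 3/10], [3/13, 15/26]]; det S = 162/5785
solve [mL_A; mL_B] = S·[w00; w01] and [mR_A; mR_B] = S·[w10; w11]:
  w00 = -1, w01 = 1, w10 = 1/2, w11 = 1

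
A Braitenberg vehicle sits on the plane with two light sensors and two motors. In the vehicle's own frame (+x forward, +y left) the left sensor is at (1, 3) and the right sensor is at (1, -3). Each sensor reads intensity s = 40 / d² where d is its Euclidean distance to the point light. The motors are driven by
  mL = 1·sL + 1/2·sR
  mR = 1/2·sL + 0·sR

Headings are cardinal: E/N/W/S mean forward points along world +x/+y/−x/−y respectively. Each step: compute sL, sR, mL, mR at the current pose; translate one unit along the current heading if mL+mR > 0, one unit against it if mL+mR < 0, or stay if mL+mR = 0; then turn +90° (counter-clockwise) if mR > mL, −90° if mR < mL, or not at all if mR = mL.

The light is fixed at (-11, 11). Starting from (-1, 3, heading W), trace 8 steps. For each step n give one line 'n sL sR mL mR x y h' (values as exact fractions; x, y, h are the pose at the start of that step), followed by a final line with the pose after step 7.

0 20/101 20/53 2070/5353 10/101 -1 3 W
1 8/17 40/193 1884/3281 4/17 -2 3 N
2 10/29 1/5 129/290 5/29 -2 4 E
3 40/233 40/113 9180/26329 20/233 -1 4 S
4 20/101 20/53 2070/5353 10/101 -1 3 W
5 8/17 40/193 1884/3281 4/17 -2 3 N
6 10/29 1/5 129/290 5/29 -2 4 E
7 40/233 40/113 9180/26329 20/233 -1 4 S
final -1 3 W

n=0: pose=(-1,3,W); sL=20/101, sR=20/53; mL=2070/5353, mR=10/101; mL+mR=2600/5353 → advance +1; mR−mL=-1540/5353 → turn -1·90°
n=1: pose=(-2,3,N); sL=8/17, sR=40/193; mL=1884/3281, mR=4/17; mL+mR=2656/3281 → advance +1; mR−mL=-1112/3281 → turn -1·90°
n=2: pose=(-2,4,E); sL=10/29, sR=1/5; mL=129/290, mR=5/29; mL+mR=179/290 → advance +1; mR−mL=-79/290 → turn -1·90°
n=3: pose=(-1,4,S); sL=40/233, sR=40/113; mL=9180/26329, mR=20/233; mL+mR=11440/26329 → advance +1; mR−mL=-6920/26329 → turn -1·90°
n=4: pose=(-1,3,W); sL=20/101, sR=20/53; mL=2070/5353, mR=10/101; mL+mR=2600/5353 → advance +1; mR−mL=-1540/5353 → turn -1·90°
n=5: pose=(-2,3,N); sL=8/17, sR=40/193; mL=1884/3281, mR=4/17; mL+mR=2656/3281 → advance +1; mR−mL=-1112/3281 → turn -1·90°
n=6: pose=(-2,4,E); sL=10/29, sR=1/5; mL=129/290, mR=5/29; mL+mR=179/290 → advance +1; mR−mL=-79/290 → turn -1·90°
n=7: pose=(-1,4,S); sL=40/233, sR=40/113; mL=9180/26329, mR=20/233; mL+mR=11440/26329 → advance +1; mR−mL=-6920/26329 → turn -1·90°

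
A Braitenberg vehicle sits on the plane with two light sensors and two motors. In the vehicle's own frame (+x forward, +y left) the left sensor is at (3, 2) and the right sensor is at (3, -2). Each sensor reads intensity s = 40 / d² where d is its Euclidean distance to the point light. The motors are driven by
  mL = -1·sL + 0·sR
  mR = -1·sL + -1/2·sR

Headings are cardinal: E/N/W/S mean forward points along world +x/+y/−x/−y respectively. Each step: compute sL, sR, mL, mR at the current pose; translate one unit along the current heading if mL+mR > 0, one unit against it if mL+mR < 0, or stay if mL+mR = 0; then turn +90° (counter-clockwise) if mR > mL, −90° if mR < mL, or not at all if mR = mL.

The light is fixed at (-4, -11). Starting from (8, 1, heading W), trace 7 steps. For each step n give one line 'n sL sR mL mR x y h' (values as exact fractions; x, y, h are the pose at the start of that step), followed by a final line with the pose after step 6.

0 40/181 40/277 -40/181 -14700/50137 8 1 W
1 20/173 4/45 -20/173 -1246/7785 9 1 N
2 8/85 40/337 -8/85 -4396/28645 9 0 E
3 2/13 10/41 -2/13 -147/533 8 0 S
4 40/181 40/277 -40/181 -14700/50137 8 1 W
5 20/173 4/45 -20/173 -1246/7785 9 1 N
6 8/85 40/337 -8/85 -4396/28645 9 0 E
final 8 0 S

n=0: pose=(8,1,W); sL=40/181, sR=40/277; mL=-40/181, mR=-14700/50137; mL+mR=-25780/50137 → advance -1; mR−mL=-20/277 → turn -1·90°
n=1: pose=(9,1,N); sL=20/173, sR=4/45; mL=-20/173, mR=-1246/7785; mL+mR=-2146/7785 → advance -1; mR−mL=-2/45 → turn -1·90°
n=2: pose=(9,0,E); sL=8/85, sR=40/337; mL=-8/85, mR=-4396/28645; mL+mR=-7092/28645 → advance -1; mR−mL=-20/337 → turn -1·90°
n=3: pose=(8,0,S); sL=2/13, sR=10/41; mL=-2/13, mR=-147/533; mL+mR=-229/533 → advance -1; mR−mL=-5/41 → turn -1·90°
n=4: pose=(8,1,W); sL=40/181, sR=40/277; mL=-40/181, mR=-14700/50137; mL+mR=-25780/50137 → advance -1; mR−mL=-20/277 → turn -1·90°
n=5: pose=(9,1,N); sL=20/173, sR=4/45; mL=-20/173, mR=-1246/7785; mL+mR=-2146/7785 → advance -1; mR−mL=-2/45 → turn -1·90°
n=6: pose=(9,0,E); sL=8/85, sR=40/337; mL=-8/85, mR=-4396/28645; mL+mR=-7092/28645 → advance -1; mR−mL=-20/337 → turn -1·90°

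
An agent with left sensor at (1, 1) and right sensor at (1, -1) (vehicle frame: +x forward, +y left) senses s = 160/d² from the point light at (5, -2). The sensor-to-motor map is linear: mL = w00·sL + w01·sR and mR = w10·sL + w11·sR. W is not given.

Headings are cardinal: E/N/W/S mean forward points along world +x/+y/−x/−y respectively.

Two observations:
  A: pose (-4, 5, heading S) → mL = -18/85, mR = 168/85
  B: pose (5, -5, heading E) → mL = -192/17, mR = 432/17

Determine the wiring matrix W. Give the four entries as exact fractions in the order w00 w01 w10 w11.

-1/2 1/2 1/2 1

obs A: pose=(-4,5,S) → sL=8/5, sR=20/17, mL=-18/85, mR=168/85
obs B: pose=(5,-5,E) → sL=32, sR=160/17, mL=-192/17, mR=432/17
sensor matrix S = [[8/5, 20/17], [32, 160/17]]; det S = -384/17
solve [mL_A; mL_B] = S·[w00; w01] and [mR_A; mR_B] = S·[w10; w11]:
  w00 = -1/2, w01 = 1/2, w10 = 1/2, w11 = 1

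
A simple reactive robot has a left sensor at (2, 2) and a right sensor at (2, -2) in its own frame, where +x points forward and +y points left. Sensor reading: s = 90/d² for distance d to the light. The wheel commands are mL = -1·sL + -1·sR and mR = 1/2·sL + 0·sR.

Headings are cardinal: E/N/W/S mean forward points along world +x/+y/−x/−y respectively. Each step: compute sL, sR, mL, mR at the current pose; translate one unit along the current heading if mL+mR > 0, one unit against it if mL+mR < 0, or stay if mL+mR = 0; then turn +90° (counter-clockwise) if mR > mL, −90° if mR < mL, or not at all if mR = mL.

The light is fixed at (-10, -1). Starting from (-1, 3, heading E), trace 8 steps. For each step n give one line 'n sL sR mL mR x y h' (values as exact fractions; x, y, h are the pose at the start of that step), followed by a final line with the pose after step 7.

0 90/157 18/25 -5076/3925 45/157 -1 3 E
1 5/4 45/68 -65/34 5/8 -2 3 N
2 90/37 90/61 -8820/2257 45/37 -2 2 W
3 45/61 9/5 -774/305 45/122 -1 2 S
4 90/157 18/25 -5076/3925 45/157 -1 3 E
5 5/4 45/68 -65/34 5/8 -2 3 N
6 90/37 90/61 -8820/2257 45/37 -2 2 W
7 45/61 9/5 -774/305 45/122 -1 2 S
final -1 3 E

n=0: pose=(-1,3,E); sL=90/157, sR=18/25; mL=-5076/3925, mR=45/157; mL+mR=-3951/3925 → advance -1; mR−mL=6201/3925 → turn +1·90°
n=1: pose=(-2,3,N); sL=5/4, sR=45/68; mL=-65/34, mR=5/8; mL+mR=-175/136 → advance -1; mR−mL=345/136 → turn +1·90°
n=2: pose=(-2,2,W); sL=90/37, sR=90/61; mL=-8820/2257, mR=45/37; mL+mR=-6075/2257 → advance -1; mR−mL=11565/2257 → turn +1·90°
n=3: pose=(-1,2,S); sL=45/61, sR=9/5; mL=-774/305, mR=45/122; mL+mR=-1323/610 → advance -1; mR−mL=1773/610 → turn +1·90°
n=4: pose=(-1,3,E); sL=90/157, sR=18/25; mL=-5076/3925, mR=45/157; mL+mR=-3951/3925 → advance -1; mR−mL=6201/3925 → turn +1·90°
n=5: pose=(-2,3,N); sL=5/4, sR=45/68; mL=-65/34, mR=5/8; mL+mR=-175/136 → advance -1; mR−mL=345/136 → turn +1·90°
n=6: pose=(-2,2,W); sL=90/37, sR=90/61; mL=-8820/2257, mR=45/37; mL+mR=-6075/2257 → advance -1; mR−mL=11565/2257 → turn +1·90°
n=7: pose=(-1,2,S); sL=45/61, sR=9/5; mL=-774/305, mR=45/122; mL+mR=-1323/610 → advance -1; mR−mL=1773/610 → turn +1·90°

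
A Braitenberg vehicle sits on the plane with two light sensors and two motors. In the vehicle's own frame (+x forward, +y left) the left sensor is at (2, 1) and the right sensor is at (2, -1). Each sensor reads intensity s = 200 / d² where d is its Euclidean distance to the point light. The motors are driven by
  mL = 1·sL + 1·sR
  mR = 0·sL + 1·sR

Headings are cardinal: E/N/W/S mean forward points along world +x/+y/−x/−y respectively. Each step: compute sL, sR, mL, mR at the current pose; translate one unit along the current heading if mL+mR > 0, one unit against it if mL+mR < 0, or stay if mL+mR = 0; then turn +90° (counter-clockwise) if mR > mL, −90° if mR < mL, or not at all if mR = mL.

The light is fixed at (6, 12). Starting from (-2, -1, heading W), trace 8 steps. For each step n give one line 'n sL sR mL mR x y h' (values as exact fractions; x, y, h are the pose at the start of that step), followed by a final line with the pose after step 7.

n=0: pose=(-2,-1,W); sL=25/37, sR=50/61; mL=3375/2257, mR=50/61; mL+mR=5225/2257 → advance +1; mR−mL=-25/37 → turn -1·90°
n=1: pose=(-3,-1,N); sL=200/221, sR=40/37; mL=16240/8177, mR=40/37; mL+mR=25080/8177 → advance +1; mR−mL=-200/221 → turn -1·90°
n=2: pose=(-3,0,E); sL=20/17, sR=100/109; mL=3880/1853, mR=100/109; mL+mR=5580/1853 → advance +1; mR−mL=-20/17 → turn -1·90°
n=3: pose=(-2,0,S); sL=40/49, sR=200/277; mL=20880/13573, mR=200/277; mL+mR=30680/13573 → advance +1; mR−mL=-40/49 → turn -1·90°
n=4: pose=(-2,-1,W); sL=25/37, sR=50/61; mL=3375/2257, mR=50/61; mL+mR=5225/2257 → advance +1; mR−mL=-25/37 → turn -1·90°
n=5: pose=(-3,-1,N); sL=200/221, sR=40/37; mL=16240/8177, mR=40/37; mL+mR=25080/8177 → advance +1; mR−mL=-200/221 → turn -1·90°
n=6: pose=(-3,0,E); sL=20/17, sR=100/109; mL=3880/1853, mR=100/109; mL+mR=5580/1853 → advance +1; mR−mL=-20/17 → turn -1·90°
n=7: pose=(-2,0,S); sL=40/49, sR=200/277; mL=20880/13573, mR=200/277; mL+mR=30680/13573 → advance +1; mR−mL=-40/49 → turn -1·90°

0 25/37 50/61 3375/2257 50/61 -2 -1 W
1 200/221 40/37 16240/8177 40/37 -3 -1 N
2 20/17 100/109 3880/1853 100/109 -3 0 E
3 40/49 200/277 20880/13573 200/277 -2 0 S
4 25/37 50/61 3375/2257 50/61 -2 -1 W
5 200/221 40/37 16240/8177 40/37 -3 -1 N
6 20/17 100/109 3880/1853 100/109 -3 0 E
7 40/49 200/277 20880/13573 200/277 -2 0 S
final -2 -1 W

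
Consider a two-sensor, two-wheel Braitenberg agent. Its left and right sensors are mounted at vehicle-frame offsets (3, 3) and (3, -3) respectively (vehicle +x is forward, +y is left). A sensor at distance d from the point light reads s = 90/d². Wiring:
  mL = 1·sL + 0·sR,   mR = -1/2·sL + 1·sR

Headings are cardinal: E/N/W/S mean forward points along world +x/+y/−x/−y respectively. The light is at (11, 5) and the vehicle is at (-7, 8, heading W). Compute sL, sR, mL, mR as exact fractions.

10/49 10/53 10/49 225/2597

left sensor world pos  = (-10, 5); dL² = 441
right sensor world pos = (-10, 11); dR² = 477
sL = 90/441 = 10/49
sR = 90/477 = 10/53
mL = 1·sL + 0·sR = 10/49
mR = -1/2·sL + 1·sR = 225/2597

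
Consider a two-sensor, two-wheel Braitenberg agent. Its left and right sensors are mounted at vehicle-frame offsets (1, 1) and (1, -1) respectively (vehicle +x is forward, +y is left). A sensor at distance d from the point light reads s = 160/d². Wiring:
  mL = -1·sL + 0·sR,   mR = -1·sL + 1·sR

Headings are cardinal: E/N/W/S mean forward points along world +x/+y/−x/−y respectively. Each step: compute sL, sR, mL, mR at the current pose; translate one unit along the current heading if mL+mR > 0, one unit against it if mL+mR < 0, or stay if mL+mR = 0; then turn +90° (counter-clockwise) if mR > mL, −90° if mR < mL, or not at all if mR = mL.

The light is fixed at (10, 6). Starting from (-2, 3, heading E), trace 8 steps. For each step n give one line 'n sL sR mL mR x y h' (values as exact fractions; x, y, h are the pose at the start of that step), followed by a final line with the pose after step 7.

n=0: pose=(-2,3,E); sL=32/25, sR=160/137; mL=-32/25, mR=-384/3425; mL+mR=-4768/3425 → advance -1; mR−mL=160/137 → turn +1·90°
n=1: pose=(-3,3,N); sL=4/5, sR=40/37; mL=-4/5, mR=52/185; mL+mR=-96/185 → advance -1; mR−mL=40/37 → turn +1·90°
n=2: pose=(-3,2,W); sL=160/221, sR=32/41; mL=-160/221, mR=512/9061; mL+mR=-6048/9061 → advance -1; mR−mL=32/41 → turn +1·90°
n=3: pose=(-2,2,S); sL=80/73, sR=80/97; mL=-80/73, mR=-1920/7081; mL+mR=-9680/7081 → advance -1; mR−mL=80/97 → turn +1·90°
n=4: pose=(-2,3,E); sL=32/25, sR=160/137; mL=-32/25, mR=-384/3425; mL+mR=-4768/3425 → advance -1; mR−mL=160/137 → turn +1·90°
n=5: pose=(-3,3,N); sL=4/5, sR=40/37; mL=-4/5, mR=52/185; mL+mR=-96/185 → advance -1; mR−mL=40/37 → turn +1·90°
n=6: pose=(-3,2,W); sL=160/221, sR=32/41; mL=-160/221, mR=512/9061; mL+mR=-6048/9061 → advance -1; mR−mL=32/41 → turn +1·90°
n=7: pose=(-2,2,S); sL=80/73, sR=80/97; mL=-80/73, mR=-1920/7081; mL+mR=-9680/7081 → advance -1; mR−mL=80/97 → turn +1·90°

0 32/25 160/137 -32/25 -384/3425 -2 3 E
1 4/5 40/37 -4/5 52/185 -3 3 N
2 160/221 32/41 -160/221 512/9061 -3 2 W
3 80/73 80/97 -80/73 -1920/7081 -2 2 S
4 32/25 160/137 -32/25 -384/3425 -2 3 E
5 4/5 40/37 -4/5 52/185 -3 3 N
6 160/221 32/41 -160/221 512/9061 -3 2 W
7 80/73 80/97 -80/73 -1920/7081 -2 2 S
final -2 3 E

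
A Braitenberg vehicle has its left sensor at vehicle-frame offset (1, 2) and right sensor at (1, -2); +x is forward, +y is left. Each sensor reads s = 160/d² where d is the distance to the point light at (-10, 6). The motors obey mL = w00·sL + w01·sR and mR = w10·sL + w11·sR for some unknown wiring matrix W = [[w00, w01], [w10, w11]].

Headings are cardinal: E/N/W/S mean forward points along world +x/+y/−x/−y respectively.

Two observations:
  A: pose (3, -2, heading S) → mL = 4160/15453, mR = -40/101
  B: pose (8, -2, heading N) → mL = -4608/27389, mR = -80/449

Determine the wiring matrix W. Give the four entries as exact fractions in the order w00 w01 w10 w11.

obs A: pose=(3,-2,S) → sL=80/153, sR=80/101, mL=4160/15453, mR=-40/101
obs B: pose=(8,-2,N) → sL=32/61, sR=160/449, mL=-4608/27389, mR=-80/449
sensor matrix S = [[80/153, 80/101], [32/61, 160/449]]; det S = -97003520/423242217
solve [mL_A; mL_B] = S·[w00; w01] and [mR_A; mR_B] = S·[w10; w11]:
  w00 = -1, w01 = 1, w10 = 0, w11 = -1/2

-1 1 0 -1/2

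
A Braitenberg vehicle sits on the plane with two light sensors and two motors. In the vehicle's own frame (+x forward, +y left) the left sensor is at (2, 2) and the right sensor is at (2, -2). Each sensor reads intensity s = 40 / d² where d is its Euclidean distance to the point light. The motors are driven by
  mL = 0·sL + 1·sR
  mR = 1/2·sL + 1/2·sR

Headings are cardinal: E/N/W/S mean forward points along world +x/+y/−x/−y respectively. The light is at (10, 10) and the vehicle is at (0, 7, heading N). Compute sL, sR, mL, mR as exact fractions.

left sensor world pos  = (-2, 9); dL² = 145
right sensor world pos = (2, 9); dR² = 65
sL = 40/145 = 8/29
sR = 40/65 = 8/13
mL = 0·sL + 1·sR = 8/13
mR = 1/2·sL + 1/2·sR = 168/377

8/29 8/13 8/13 168/377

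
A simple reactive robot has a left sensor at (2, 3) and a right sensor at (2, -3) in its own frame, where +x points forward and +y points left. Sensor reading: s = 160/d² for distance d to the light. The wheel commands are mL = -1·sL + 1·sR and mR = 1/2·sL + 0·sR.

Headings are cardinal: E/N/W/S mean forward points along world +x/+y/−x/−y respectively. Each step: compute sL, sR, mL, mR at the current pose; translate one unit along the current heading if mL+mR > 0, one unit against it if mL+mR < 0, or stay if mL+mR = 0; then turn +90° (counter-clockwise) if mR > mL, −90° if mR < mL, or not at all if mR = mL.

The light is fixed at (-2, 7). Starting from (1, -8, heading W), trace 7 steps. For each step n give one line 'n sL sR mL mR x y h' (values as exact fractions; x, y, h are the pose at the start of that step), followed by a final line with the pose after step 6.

0 32/65 32/29 1152/1885 16/65 1 -8 W
1 16/17 80/97 -192/1649 8/17 0 -8 N
2 160/289 160/121 26880/34969 80/289 0 -7 W
3 40/37 1 -3/37 20/37 -1 -7 N
4 160/257 160/101 24960/25957 80/257 -1 -6 W
5 16/13 16/13 0 8/13 -2 -6 N
6 160/229 32/17 4608/3893 80/229 -2 -5 W
final -3 -5 N

n=0: pose=(1,-8,W); sL=32/65, sR=32/29; mL=1152/1885, mR=16/65; mL+mR=1616/1885 → advance +1; mR−mL=-688/1885 → turn -1·90°
n=1: pose=(0,-8,N); sL=16/17, sR=80/97; mL=-192/1649, mR=8/17; mL+mR=584/1649 → advance +1; mR−mL=968/1649 → turn +1·90°
n=2: pose=(0,-7,W); sL=160/289, sR=160/121; mL=26880/34969, mR=80/289; mL+mR=36560/34969 → advance +1; mR−mL=-17200/34969 → turn -1·90°
n=3: pose=(-1,-7,N); sL=40/37, sR=1; mL=-3/37, mR=20/37; mL+mR=17/37 → advance +1; mR−mL=23/37 → turn +1·90°
n=4: pose=(-1,-6,W); sL=160/257, sR=160/101; mL=24960/25957, mR=80/257; mL+mR=33040/25957 → advance +1; mR−mL=-16880/25957 → turn -1·90°
n=5: pose=(-2,-6,N); sL=16/13, sR=16/13; mL=0, mR=8/13; mL+mR=8/13 → advance +1; mR−mL=8/13 → turn +1·90°
n=6: pose=(-2,-5,W); sL=160/229, sR=32/17; mL=4608/3893, mR=80/229; mL+mR=5968/3893 → advance +1; mR−mL=-3248/3893 → turn -1·90°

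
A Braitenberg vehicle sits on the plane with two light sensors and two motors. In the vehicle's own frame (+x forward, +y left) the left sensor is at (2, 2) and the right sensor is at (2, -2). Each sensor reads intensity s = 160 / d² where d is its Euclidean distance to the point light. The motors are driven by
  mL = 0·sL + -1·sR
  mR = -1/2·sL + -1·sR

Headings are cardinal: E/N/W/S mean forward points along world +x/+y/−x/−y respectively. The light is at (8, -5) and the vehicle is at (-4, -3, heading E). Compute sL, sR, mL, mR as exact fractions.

40/29 8/5 -8/5 -332/145

left sensor world pos  = (-2, -1); dL² = 116
right sensor world pos = (-2, -5); dR² = 100
sL = 160/116 = 40/29
sR = 160/100 = 8/5
mL = 0·sL + -1·sR = -8/5
mR = -1/2·sL + -1·sR = -332/145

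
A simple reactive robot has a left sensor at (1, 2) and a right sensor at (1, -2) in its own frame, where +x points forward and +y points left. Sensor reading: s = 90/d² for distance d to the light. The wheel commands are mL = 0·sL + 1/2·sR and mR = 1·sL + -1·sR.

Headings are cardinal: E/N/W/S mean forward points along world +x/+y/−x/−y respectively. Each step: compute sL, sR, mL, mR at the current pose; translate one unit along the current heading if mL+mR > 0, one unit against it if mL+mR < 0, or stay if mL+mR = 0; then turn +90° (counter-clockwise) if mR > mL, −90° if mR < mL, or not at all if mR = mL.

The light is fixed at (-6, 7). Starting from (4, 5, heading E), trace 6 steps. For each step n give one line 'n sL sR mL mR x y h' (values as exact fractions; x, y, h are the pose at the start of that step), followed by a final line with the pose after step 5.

0 90/121 90/137 45/137 1440/16577 4 5 E
1 45/89 1 1/2 -44/89 5 5 S
2 18/25 90/101 45/101 -432/2525 5 4 W
3 45/34 45/74 45/148 450/629 4 4 N
4 90/97 10/9 5/9 -160/873 4 5 W
5 9/5 45/61 45/122 324/305 3 5 N
final 3 6 W

n=0: pose=(4,5,E); sL=90/121, sR=90/137; mL=45/137, mR=1440/16577; mL+mR=6885/16577 → advance +1; mR−mL=-4005/16577 → turn -1·90°
n=1: pose=(5,5,S); sL=45/89, sR=1; mL=1/2, mR=-44/89; mL+mR=1/178 → advance +1; mR−mL=-177/178 → turn -1·90°
n=2: pose=(5,4,W); sL=18/25, sR=90/101; mL=45/101, mR=-432/2525; mL+mR=693/2525 → advance +1; mR−mL=-1557/2525 → turn -1·90°
n=3: pose=(4,4,N); sL=45/34, sR=45/74; mL=45/148, mR=450/629; mL+mR=2565/2516 → advance +1; mR−mL=1035/2516 → turn +1·90°
n=4: pose=(4,5,W); sL=90/97, sR=10/9; mL=5/9, mR=-160/873; mL+mR=325/873 → advance +1; mR−mL=-215/291 → turn -1·90°
n=5: pose=(3,5,N); sL=9/5, sR=45/61; mL=45/122, mR=324/305; mL+mR=873/610 → advance +1; mR−mL=423/610 → turn +1·90°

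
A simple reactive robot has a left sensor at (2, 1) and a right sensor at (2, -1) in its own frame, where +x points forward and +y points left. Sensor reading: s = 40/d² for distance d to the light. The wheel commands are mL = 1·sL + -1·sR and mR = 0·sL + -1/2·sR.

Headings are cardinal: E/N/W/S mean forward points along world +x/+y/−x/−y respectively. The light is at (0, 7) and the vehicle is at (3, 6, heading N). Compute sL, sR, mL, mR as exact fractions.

left sensor world pos  = (2, 8); dL² = 5
right sensor world pos = (4, 8); dR² = 17
sL = 40/5 = 8
sR = 40/17 = 40/17
mL = 1·sL + -1·sR = 96/17
mR = 0·sL + -1/2·sR = -20/17

8 40/17 96/17 -20/17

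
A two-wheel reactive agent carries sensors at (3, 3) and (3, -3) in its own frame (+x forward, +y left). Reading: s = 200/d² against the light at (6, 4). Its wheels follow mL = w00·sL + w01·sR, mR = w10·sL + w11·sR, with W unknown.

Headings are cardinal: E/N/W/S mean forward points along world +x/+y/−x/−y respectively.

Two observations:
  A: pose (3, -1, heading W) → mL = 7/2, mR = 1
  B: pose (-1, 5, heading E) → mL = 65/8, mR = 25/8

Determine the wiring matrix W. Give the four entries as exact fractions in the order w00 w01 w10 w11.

obs A: pose=(3,-1,W) → sL=2, sR=5, mL=7/2, mR=1
obs B: pose=(-1,5,E) → sL=25/4, sR=10, mL=65/8, mR=25/8
sensor matrix S = [[2, 5], [25/4, 10]]; det S = -45/4
solve [mL_A; mL_B] = S·[w00; w01] and [mR_A; mR_B] = S·[w10; w11]:
  w00 = 1/2, w01 = 1/2, w10 = 1/2, w11 = 0

1/2 1/2 1/2 0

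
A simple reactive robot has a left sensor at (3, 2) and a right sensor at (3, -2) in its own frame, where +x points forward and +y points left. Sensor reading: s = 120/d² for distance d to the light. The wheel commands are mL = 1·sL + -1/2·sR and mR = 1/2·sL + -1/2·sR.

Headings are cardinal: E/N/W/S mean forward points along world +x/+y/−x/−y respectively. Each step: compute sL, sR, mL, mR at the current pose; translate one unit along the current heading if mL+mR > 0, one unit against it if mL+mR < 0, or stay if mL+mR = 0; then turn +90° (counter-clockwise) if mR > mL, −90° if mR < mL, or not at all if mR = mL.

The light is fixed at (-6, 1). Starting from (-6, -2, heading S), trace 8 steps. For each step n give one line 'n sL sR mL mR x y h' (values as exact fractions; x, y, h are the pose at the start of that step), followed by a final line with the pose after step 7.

n=0: pose=(-6,-2,S); sL=3, sR=3; mL=3/2, mR=0; mL+mR=3/2 → advance +1; mR−mL=-3/2 → turn -1·90°
n=1: pose=(-6,-3,W); sL=8/3, sR=120/13; mL=-76/39, mR=-128/39; mL+mR=-68/13 → advance -1; mR−mL=-4/3 → turn -1·90°
n=2: pose=(-5,-3,N); sL=60, sR=12; mL=54, mR=24; mL+mR=78 → advance +1; mR−mL=-30 → turn -1·90°
n=3: pose=(-5,-2,E); sL=120/17, sR=120/41; mL=3900/697, mR=1440/697; mL+mR=5340/697 → advance +1; mR−mL=-60/17 → turn -1·90°
n=4: pose=(-4,-2,S); sL=30/13, sR=10/3; mL=25/39, mR=-20/39; mL+mR=5/39 → advance +1; mR−mL=-15/13 → turn -1·90°
n=5: pose=(-4,-3,W); sL=120/37, sR=24; mL=-324/37, mR=-384/37; mL+mR=-708/37 → advance -1; mR−mL=-60/37 → turn -1·90°
n=6: pose=(-3,-3,N); sL=60, sR=60/13; mL=750/13, mR=360/13; mL+mR=1110/13 → advance +1; mR−mL=-30 → turn -1·90°
n=7: pose=(-3,-2,E); sL=120/37, sR=120/61; mL=5100/2257, mR=1440/2257; mL+mR=6540/2257 → advance +1; mR−mL=-60/37 → turn -1·90°

0 3 3 3/2 0 -6 -2 S
1 8/3 120/13 -76/39 -128/39 -6 -3 W
2 60 12 54 24 -5 -3 N
3 120/17 120/41 3900/697 1440/697 -5 -2 E
4 30/13 10/3 25/39 -20/39 -4 -2 S
5 120/37 24 -324/37 -384/37 -4 -3 W
6 60 60/13 750/13 360/13 -3 -3 N
7 120/37 120/61 5100/2257 1440/2257 -3 -2 E
final -2 -2 S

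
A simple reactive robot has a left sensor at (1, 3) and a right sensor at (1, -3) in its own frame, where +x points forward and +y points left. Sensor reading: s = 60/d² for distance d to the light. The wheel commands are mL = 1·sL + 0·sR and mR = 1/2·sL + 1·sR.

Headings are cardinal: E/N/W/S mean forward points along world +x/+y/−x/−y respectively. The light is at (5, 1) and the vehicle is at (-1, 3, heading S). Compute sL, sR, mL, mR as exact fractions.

6 30/41 6 153/41

left sensor world pos  = (2, 2); dL² = 10
right sensor world pos = (-4, 2); dR² = 82
sL = 60/10 = 6
sR = 60/82 = 30/41
mL = 1·sL + 0·sR = 6
mR = 1/2·sL + 1·sR = 153/41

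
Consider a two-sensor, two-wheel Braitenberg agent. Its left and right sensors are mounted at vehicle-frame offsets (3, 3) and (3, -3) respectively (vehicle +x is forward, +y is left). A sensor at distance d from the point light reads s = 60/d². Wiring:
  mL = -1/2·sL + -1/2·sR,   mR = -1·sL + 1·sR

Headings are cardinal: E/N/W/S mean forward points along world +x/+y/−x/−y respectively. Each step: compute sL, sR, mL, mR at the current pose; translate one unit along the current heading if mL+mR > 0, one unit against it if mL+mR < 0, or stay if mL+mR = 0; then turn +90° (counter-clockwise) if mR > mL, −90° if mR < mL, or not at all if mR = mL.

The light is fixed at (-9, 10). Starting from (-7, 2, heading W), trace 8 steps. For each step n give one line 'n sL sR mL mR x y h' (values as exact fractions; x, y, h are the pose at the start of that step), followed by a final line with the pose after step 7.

n=0: pose=(-7,2,W); sL=30/61, sR=30/13; mL=-1110/793, mR=1440/793; mL+mR=330/793 → advance +1; mR−mL=2550/793 → turn +1·90°
n=1: pose=(-8,2,S); sL=60/137, sR=12/25; mL=-1572/3425, mR=144/3425; mL+mR=-1428/3425 → advance -1; mR−mL=1716/3425 → turn +1·90°
n=2: pose=(-8,3,E); sL=15/8, sR=15/29; mL=-555/464, mR=-315/232; mL+mR=-1185/464 → advance -1; mR−mL=-75/464 → turn -1·90°
n=3: pose=(-9,3,S); sL=60/109, sR=60/109; mL=-60/109, mR=0; mL+mR=-60/109 → advance -1; mR−mL=60/109 → turn +1·90°
n=4: pose=(-9,4,E); sL=10/3, sR=2/3; mL=-2, mR=-8/3; mL+mR=-14/3 → advance -1; mR−mL=-2/3 → turn -1·90°
n=5: pose=(-10,4,S); sL=12/17, sR=60/97; mL=-1092/1649, mR=-144/1649; mL+mR=-1236/1649 → advance -1; mR−mL=948/1649 → turn +1·90°
n=6: pose=(-10,5,E); sL=15/2, sR=15/17; mL=-285/68, mR=-225/34; mL+mR=-735/68 → advance -1; mR−mL=-165/68 → turn -1·90°
n=7: pose=(-11,5,S); sL=12/13, sR=60/89; mL=-924/1157, mR=-288/1157; mL+mR=-1212/1157 → advance -1; mR−mL=636/1157 → turn +1·90°

0 30/61 30/13 -1110/793 1440/793 -7 2 W
1 60/137 12/25 -1572/3425 144/3425 -8 2 S
2 15/8 15/29 -555/464 -315/232 -8 3 E
3 60/109 60/109 -60/109 0 -9 3 S
4 10/3 2/3 -2 -8/3 -9 4 E
5 12/17 60/97 -1092/1649 -144/1649 -10 4 S
6 15/2 15/17 -285/68 -225/34 -10 5 E
7 12/13 60/89 -924/1157 -288/1157 -11 5 S
final -11 6 E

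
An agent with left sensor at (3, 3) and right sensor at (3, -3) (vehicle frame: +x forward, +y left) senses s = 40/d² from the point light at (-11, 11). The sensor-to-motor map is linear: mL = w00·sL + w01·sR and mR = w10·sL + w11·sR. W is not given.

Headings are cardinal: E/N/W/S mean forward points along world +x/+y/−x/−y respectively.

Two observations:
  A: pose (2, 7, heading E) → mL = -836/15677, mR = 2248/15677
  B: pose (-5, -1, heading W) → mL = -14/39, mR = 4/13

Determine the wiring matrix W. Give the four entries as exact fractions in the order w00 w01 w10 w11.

obs A: pose=(2,7,E) → sL=40/257, sR=8/61, mL=-836/15677, mR=2248/15677
obs B: pose=(-5,-1,W) → sL=20/117, sR=4/9, mL=-14/39, mR=4/13
sensor matrix S = [[40/257, 8/61], [20/117, 4/9]]; det S = 85760/1834209
solve [mL_A; mL_B] = S·[w00; w01] and [mR_A; mR_B] = S·[w10; w11]:
  w00 = 1/2, w01 = -1, w10 = 1/2, w11 = 1/2

1/2 -1 1/2 1/2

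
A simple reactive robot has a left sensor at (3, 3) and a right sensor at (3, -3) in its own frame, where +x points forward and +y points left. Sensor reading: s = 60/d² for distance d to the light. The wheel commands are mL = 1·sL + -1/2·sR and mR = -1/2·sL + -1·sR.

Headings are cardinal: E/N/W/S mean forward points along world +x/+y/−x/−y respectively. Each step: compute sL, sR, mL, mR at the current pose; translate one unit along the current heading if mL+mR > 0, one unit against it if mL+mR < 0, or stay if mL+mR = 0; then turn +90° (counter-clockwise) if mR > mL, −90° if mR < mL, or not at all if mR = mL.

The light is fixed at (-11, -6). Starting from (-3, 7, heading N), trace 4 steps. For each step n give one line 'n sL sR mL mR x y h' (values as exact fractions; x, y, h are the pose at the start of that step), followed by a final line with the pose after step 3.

0 60/281 60/377 14190/105937 -28170/105937 -3 7 N
1 30/173 30/101 435/17473 -6705/17473 -3 6 E
2 60/181 60/97 390/17557 -13770/17557 -4 6 S
3 15/29 15/68 1605/3944 -945/1972 -4 7 W
final -3 7 N

n=0: pose=(-3,7,N); sL=60/281, sR=60/377; mL=14190/105937, mR=-28170/105937; mL+mR=-13980/105937 → advance -1; mR−mL=-42360/105937 → turn -1·90°
n=1: pose=(-3,6,E); sL=30/173, sR=30/101; mL=435/17473, mR=-6705/17473; mL+mR=-6270/17473 → advance -1; mR−mL=-7140/17473 → turn -1·90°
n=2: pose=(-4,6,S); sL=60/181, sR=60/97; mL=390/17557, mR=-13770/17557; mL+mR=-13380/17557 → advance -1; mR−mL=-14160/17557 → turn -1·90°
n=3: pose=(-4,7,W); sL=15/29, sR=15/68; mL=1605/3944, mR=-945/1972; mL+mR=-285/3944 → advance -1; mR−mL=-3495/3944 → turn -1·90°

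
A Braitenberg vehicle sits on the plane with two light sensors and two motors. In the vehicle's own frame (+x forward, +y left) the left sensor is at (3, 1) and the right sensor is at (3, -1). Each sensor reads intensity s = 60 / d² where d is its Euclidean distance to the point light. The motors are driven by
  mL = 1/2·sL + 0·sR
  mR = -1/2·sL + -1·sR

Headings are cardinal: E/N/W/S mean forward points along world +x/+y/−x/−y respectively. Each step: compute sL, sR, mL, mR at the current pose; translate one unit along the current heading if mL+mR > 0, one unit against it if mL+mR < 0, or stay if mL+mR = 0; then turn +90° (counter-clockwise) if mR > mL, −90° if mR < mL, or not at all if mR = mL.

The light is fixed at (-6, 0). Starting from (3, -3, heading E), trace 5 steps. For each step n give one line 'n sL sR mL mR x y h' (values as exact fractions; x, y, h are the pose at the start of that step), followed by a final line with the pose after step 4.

n=0: pose=(3,-3,E); sL=15/37, sR=3/8; mL=15/74, mR=-171/296; mL+mR=-3/8 → advance -1; mR−mL=-231/296 → turn -1·90°
n=1: pose=(2,-3,S); sL=20/39, sR=12/17; mL=10/39, mR=-638/663; mL+mR=-12/17 → advance -1; mR−mL=-808/663 → turn -1·90°
n=2: pose=(2,-2,W); sL=30/17, sR=30/13; mL=15/17, mR=-705/221; mL+mR=-30/13 → advance -1; mR−mL=-900/221 → turn -1·90°
n=3: pose=(3,-2,N); sL=12/13, sR=60/101; mL=6/13, mR=-1386/1313; mL+mR=-60/101 → advance -1; mR−mL=-1992/1313 → turn -1·90°
n=4: pose=(3,-3,E); sL=15/37, sR=3/8; mL=15/74, mR=-171/296; mL+mR=-3/8 → advance -1; mR−mL=-231/296 → turn -1·90°

0 15/37 3/8 15/74 -171/296 3 -3 E
1 20/39 12/17 10/39 -638/663 2 -3 S
2 30/17 30/13 15/17 -705/221 2 -2 W
3 12/13 60/101 6/13 -1386/1313 3 -2 N
4 15/37 3/8 15/74 -171/296 3 -3 E
final 2 -3 S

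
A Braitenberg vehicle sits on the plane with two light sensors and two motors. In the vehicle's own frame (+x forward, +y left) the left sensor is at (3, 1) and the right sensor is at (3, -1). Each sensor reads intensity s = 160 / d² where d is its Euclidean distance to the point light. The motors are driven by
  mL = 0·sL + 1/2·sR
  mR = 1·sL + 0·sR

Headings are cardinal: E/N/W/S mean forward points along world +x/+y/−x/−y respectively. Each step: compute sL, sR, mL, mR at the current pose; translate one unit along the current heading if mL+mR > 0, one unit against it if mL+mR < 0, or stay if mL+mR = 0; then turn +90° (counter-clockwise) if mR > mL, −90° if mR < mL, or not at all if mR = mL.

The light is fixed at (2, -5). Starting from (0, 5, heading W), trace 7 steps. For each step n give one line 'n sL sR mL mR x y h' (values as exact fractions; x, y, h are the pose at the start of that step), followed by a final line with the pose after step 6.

n=0: pose=(0,5,W); sL=80/53, sR=80/73; mL=40/73, mR=80/53; mL+mR=7960/3869 → advance +1; mR−mL=3720/3869 → turn +1·90°
n=1: pose=(-1,5,S); sL=160/53, sR=32/13; mL=16/13, mR=160/53; mL+mR=2928/689 → advance +1; mR−mL=1232/689 → turn +1·90°
n=2: pose=(-1,4,E); sL=8/5, sR=5/2; mL=5/4, mR=8/5; mL+mR=57/20 → advance +1; mR−mL=7/20 → turn +1·90°
n=3: pose=(0,4,N); sL=160/153, sR=32/29; mL=16/29, mR=160/153; mL+mR=7088/4437 → advance +1; mR−mL=2192/4437 → turn +1·90°
n=4: pose=(0,5,W); sL=80/53, sR=80/73; mL=40/73, mR=80/53; mL+mR=7960/3869 → advance +1; mR−mL=3720/3869 → turn +1·90°
n=5: pose=(-1,5,S); sL=160/53, sR=32/13; mL=16/13, mR=160/53; mL+mR=2928/689 → advance +1; mR−mL=1232/689 → turn +1·90°
n=6: pose=(-1,4,E); sL=8/5, sR=5/2; mL=5/4, mR=8/5; mL+mR=57/20 → advance +1; mR−mL=7/20 → turn +1·90°

0 80/53 80/73 40/73 80/53 0 5 W
1 160/53 32/13 16/13 160/53 -1 5 S
2 8/5 5/2 5/4 8/5 -1 4 E
3 160/153 32/29 16/29 160/153 0 4 N
4 80/53 80/73 40/73 80/53 0 5 W
5 160/53 32/13 16/13 160/53 -1 5 S
6 8/5 5/2 5/4 8/5 -1 4 E
final 0 4 N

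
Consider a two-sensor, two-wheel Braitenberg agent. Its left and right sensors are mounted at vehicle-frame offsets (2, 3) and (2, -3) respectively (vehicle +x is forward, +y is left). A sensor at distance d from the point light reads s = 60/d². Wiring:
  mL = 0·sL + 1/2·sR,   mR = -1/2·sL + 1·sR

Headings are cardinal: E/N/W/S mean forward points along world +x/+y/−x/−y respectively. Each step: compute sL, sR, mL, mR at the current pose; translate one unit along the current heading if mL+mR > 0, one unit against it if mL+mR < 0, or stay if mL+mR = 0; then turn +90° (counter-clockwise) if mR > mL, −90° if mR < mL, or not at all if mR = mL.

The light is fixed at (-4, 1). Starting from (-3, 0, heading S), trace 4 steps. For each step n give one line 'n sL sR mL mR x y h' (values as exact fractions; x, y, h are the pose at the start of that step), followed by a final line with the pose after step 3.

0 12/5 60/13 30/13 222/65 -3 0 S
1 6 30/17 15/17 -21/17 -3 -1 E
2 12/5 12/5 6/5 6/5 -4 -1 S
3 30/17 30/17 15/17 15/17 -4 -2 S
final -4 -3 S

n=0: pose=(-3,0,S); sL=12/5, sR=60/13; mL=30/13, mR=222/65; mL+mR=372/65 → advance +1; mR−mL=72/65 → turn +1·90°
n=1: pose=(-3,-1,E); sL=6, sR=30/17; mL=15/17, mR=-21/17; mL+mR=-6/17 → advance -1; mR−mL=-36/17 → turn -1·90°
n=2: pose=(-4,-1,S); sL=12/5, sR=12/5; mL=6/5, mR=6/5; mL+mR=12/5 → advance +1; mR−mL=0 → turn +0·90°
n=3: pose=(-4,-2,S); sL=30/17, sR=30/17; mL=15/17, mR=15/17; mL+mR=30/17 → advance +1; mR−mL=0 → turn +0·90°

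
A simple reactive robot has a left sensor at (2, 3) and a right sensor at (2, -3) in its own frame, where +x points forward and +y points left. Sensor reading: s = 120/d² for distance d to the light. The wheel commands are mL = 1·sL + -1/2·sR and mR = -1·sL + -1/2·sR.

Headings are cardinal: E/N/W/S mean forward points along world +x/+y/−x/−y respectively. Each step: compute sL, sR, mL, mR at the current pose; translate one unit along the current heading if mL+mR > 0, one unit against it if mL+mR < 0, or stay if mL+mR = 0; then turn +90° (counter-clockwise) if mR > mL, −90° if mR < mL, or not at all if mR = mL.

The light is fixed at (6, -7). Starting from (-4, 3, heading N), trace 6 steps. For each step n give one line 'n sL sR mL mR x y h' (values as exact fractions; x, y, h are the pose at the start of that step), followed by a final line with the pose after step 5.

0 120/313 120/193 4380/60409 -41940/60409 -4 3 N
1 15/26 6/5 -3/130 -153/130 -4 2 E
2 120/113 24/49 4524/5537 -7236/5537 -5 2 S
3 60/109 60/169 6870/18421 -13410/18421 -5 3 W
4 120/313 120/193 4380/60409 -41940/60409 -4 3 N
5 15/26 6/5 -3/130 -153/130 -4 2 E
final -5 2 S

n=0: pose=(-4,3,N); sL=120/313, sR=120/193; mL=4380/60409, mR=-41940/60409; mL+mR=-120/193 → advance -1; mR−mL=-240/313 → turn -1·90°
n=1: pose=(-4,2,E); sL=15/26, sR=6/5; mL=-3/130, mR=-153/130; mL+mR=-6/5 → advance -1; mR−mL=-15/13 → turn -1·90°
n=2: pose=(-5,2,S); sL=120/113, sR=24/49; mL=4524/5537, mR=-7236/5537; mL+mR=-24/49 → advance -1; mR−mL=-240/113 → turn -1·90°
n=3: pose=(-5,3,W); sL=60/109, sR=60/169; mL=6870/18421, mR=-13410/18421; mL+mR=-60/169 → advance -1; mR−mL=-120/109 → turn -1·90°
n=4: pose=(-4,3,N); sL=120/313, sR=120/193; mL=4380/60409, mR=-41940/60409; mL+mR=-120/193 → advance -1; mR−mL=-240/313 → turn -1·90°
n=5: pose=(-4,2,E); sL=15/26, sR=6/5; mL=-3/130, mR=-153/130; mL+mR=-6/5 → advance -1; mR−mL=-15/13 → turn -1·90°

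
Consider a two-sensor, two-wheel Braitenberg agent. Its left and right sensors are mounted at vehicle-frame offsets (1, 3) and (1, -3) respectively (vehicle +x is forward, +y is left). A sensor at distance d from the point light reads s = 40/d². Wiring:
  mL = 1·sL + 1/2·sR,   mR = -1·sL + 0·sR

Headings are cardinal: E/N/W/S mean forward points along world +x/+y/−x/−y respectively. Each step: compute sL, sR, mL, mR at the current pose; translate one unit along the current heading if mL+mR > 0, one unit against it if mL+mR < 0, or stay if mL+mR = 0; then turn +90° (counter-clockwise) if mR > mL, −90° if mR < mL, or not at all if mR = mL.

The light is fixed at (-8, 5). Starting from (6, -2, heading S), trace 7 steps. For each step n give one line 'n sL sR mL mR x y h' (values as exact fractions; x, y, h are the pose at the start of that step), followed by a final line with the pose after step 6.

n=0: pose=(6,-2,S); sL=40/353, sR=8/37; mL=2892/13061, mR=-40/353; mL+mR=4/37 → advance +1; mR−mL=-4372/13061 → turn -1·90°
n=1: pose=(6,-3,W); sL=4/29, sR=20/97; mL=678/2813, mR=-4/29; mL+mR=10/97 → advance +1; mR−mL=-1066/2813 → turn -1·90°
n=2: pose=(5,-3,N); sL=40/149, sR=8/61; mL=3036/9089, mR=-40/149; mL+mR=4/61 → advance +1; mR−mL=-5476/9089 → turn -1·90°
n=3: pose=(5,-2,E); sL=10/53, sR=5/37; mL=1005/3922, mR=-10/53; mL+mR=5/74 → advance +1; mR−mL=-1745/3922 → turn -1·90°
n=4: pose=(6,-2,S); sL=40/353, sR=8/37; mL=2892/13061, mR=-40/353; mL+mR=4/37 → advance +1; mR−mL=-4372/13061 → turn -1·90°
n=5: pose=(6,-3,W); sL=4/29, sR=20/97; mL=678/2813, mR=-4/29; mL+mR=10/97 → advance +1; mR−mL=-1066/2813 → turn -1·90°
n=6: pose=(5,-3,N); sL=40/149, sR=8/61; mL=3036/9089, mR=-40/149; mL+mR=4/61 → advance +1; mR−mL=-5476/9089 → turn -1·90°

0 40/353 8/37 2892/13061 -40/353 6 -2 S
1 4/29 20/97 678/2813 -4/29 6 -3 W
2 40/149 8/61 3036/9089 -40/149 5 -3 N
3 10/53 5/37 1005/3922 -10/53 5 -2 E
4 40/353 8/37 2892/13061 -40/353 6 -2 S
5 4/29 20/97 678/2813 -4/29 6 -3 W
6 40/149 8/61 3036/9089 -40/149 5 -3 N
final 5 -2 E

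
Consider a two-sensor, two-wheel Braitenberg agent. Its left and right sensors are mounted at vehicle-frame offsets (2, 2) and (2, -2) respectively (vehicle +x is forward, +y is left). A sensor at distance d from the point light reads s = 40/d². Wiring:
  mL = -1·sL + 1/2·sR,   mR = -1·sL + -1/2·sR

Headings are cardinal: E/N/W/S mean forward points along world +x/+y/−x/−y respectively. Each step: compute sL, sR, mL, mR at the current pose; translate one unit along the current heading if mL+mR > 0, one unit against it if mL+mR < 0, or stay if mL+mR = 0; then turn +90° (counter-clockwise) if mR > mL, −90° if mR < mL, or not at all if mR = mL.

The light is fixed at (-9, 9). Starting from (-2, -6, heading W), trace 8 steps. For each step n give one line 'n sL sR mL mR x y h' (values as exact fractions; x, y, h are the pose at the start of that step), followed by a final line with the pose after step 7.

0 20/157 20/97 -370/15229 -3510/15229 -2 -6 W
1 8/41 40/269 -1332/11029 -2972/11029 -1 -6 N
2 5/37 5/53 -345/3922 -715/3922 -1 -7 E
3 8/81 40/349 -1172/28269 -4412/28269 -2 -7 S
4 20/157 20/97 -370/15229 -3510/15229 -2 -6 W
5 8/41 40/269 -1332/11029 -2972/11029 -1 -6 N
6 5/37 5/53 -345/3922 -715/3922 -1 -7 E
7 8/81 40/349 -1172/28269 -4412/28269 -2 -7 S
final -2 -6 W

n=0: pose=(-2,-6,W); sL=20/157, sR=20/97; mL=-370/15229, mR=-3510/15229; mL+mR=-40/157 → advance -1; mR−mL=-20/97 → turn -1·90°
n=1: pose=(-1,-6,N); sL=8/41, sR=40/269; mL=-1332/11029, mR=-2972/11029; mL+mR=-16/41 → advance -1; mR−mL=-40/269 → turn -1·90°
n=2: pose=(-1,-7,E); sL=5/37, sR=5/53; mL=-345/3922, mR=-715/3922; mL+mR=-10/37 → advance -1; mR−mL=-5/53 → turn -1·90°
n=3: pose=(-2,-7,S); sL=8/81, sR=40/349; mL=-1172/28269, mR=-4412/28269; mL+mR=-16/81 → advance -1; mR−mL=-40/349 → turn -1·90°
n=4: pose=(-2,-6,W); sL=20/157, sR=20/97; mL=-370/15229, mR=-3510/15229; mL+mR=-40/157 → advance -1; mR−mL=-20/97 → turn -1·90°
n=5: pose=(-1,-6,N); sL=8/41, sR=40/269; mL=-1332/11029, mR=-2972/11029; mL+mR=-16/41 → advance -1; mR−mL=-40/269 → turn -1·90°
n=6: pose=(-1,-7,E); sL=5/37, sR=5/53; mL=-345/3922, mR=-715/3922; mL+mR=-10/37 → advance -1; mR−mL=-5/53 → turn -1·90°
n=7: pose=(-2,-7,S); sL=8/81, sR=40/349; mL=-1172/28269, mR=-4412/28269; mL+mR=-16/81 → advance -1; mR−mL=-40/349 → turn -1·90°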